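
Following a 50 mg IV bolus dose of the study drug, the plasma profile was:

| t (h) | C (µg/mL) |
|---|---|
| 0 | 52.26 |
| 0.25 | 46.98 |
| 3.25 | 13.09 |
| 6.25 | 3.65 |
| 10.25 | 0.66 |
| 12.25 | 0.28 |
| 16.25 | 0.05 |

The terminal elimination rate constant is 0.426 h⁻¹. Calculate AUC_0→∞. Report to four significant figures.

Trapezoidal AUC_0→16.25:
  [0→0.25]: (52.26+46.98)/2 × 0.25 = 12.405
  [0.25→3.25]: (46.98+13.09)/2 × 3 = 90.105
  [3.25→6.25]: (13.09+3.65)/2 × 3 = 25.11
  [6.25→10.25]: (3.65+0.66)/2 × 4 = 8.62
  [10.25→12.25]: (0.66+0.28)/2 × 2 = 0.94
  [12.25→16.25]: (0.28+0.05)/2 × 4 = 0.66
  Sum = 137.84 µg/mL·h
Extrapolated tail: C_last / k_e = 0.05 / 0.426 = 0.117
AUC_0→∞ = 137.84 + 0.117 = 137.957 µg/mL·h

AUC = 138.0 µg/mL·h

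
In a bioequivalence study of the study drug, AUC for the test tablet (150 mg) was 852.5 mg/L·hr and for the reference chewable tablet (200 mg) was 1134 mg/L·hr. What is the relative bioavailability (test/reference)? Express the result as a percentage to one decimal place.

F_rel = 100.2%

F_rel = (AUC_test/D_test) / (AUC_ref/D_ref)
      = (852.5/150) / (1134/200)
      = 5.68333 / 5.67 = 1.0024 = 100.24%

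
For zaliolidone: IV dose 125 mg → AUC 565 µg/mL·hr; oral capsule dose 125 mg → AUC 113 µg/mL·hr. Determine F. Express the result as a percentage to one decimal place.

F = 20.0%

F = (AUC_ev / D_ev) / (AUC_iv / D_iv)
  = (113/125) / (565/125)
  = 0.904 / 4.52 = 0.2000
  = 20.00%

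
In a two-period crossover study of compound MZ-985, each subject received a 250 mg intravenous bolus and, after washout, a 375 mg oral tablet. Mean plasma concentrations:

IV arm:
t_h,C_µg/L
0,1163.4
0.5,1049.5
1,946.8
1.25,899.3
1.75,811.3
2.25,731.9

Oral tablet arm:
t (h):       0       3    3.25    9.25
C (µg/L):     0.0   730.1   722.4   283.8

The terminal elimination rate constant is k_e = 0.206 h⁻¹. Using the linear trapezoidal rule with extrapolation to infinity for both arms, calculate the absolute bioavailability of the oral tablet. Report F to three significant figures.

F = 0.669

Trapezoidal AUC_0→2.25 (IV):
  [0→0.5]: (1163.4+1049.5)/2 × 0.5 = 553.225
  [0.5→1]: (1049.5+946.8)/2 × 0.5 = 499.075
  [1→1.25]: (946.8+899.3)/2 × 0.25 = 230.7625
  [1.25→1.75]: (899.3+811.3)/2 × 0.5 = 427.65
  [1.75→2.25]: (811.3+731.9)/2 × 0.5 = 385.8
  Sum = 2096.5125 µg/L·h
IV tail: 731.9/0.206 = 3552.913; AUC_iv,0→∞ = 2096.5125 + 3552.913 = 5649.4255 µg/L·h
Trapezoidal AUC_0→9.25 (oral tablet):
  [0→3]: (0.0+730.1)/2 × 3 = 1095.15
  [3→3.25]: (730.1+722.4)/2 × 0.25 = 181.5625
  [3.25→9.25]: (722.4+283.8)/2 × 6 = 3018.6
  Sum = 4295.3125 µg/L·h
oral tablet tail: 283.8/0.206 = 1377.670; AUC_ev,0→∞ = 4295.3125 + 1377.670 = 5672.9825 µg/L·h
F = (AUC_ev/D_ev)/(AUC_iv/D_iv) = (5672.9825/375)/(5649.4255/250) = 15.128/22.597702 = 0.6694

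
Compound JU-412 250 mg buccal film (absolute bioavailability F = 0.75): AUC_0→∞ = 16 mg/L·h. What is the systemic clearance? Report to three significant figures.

CL = 11.7 L/h

CL = F × Dose / AUC_0→∞
   = 0.75 × 250 / 16 = 11.71875 L/h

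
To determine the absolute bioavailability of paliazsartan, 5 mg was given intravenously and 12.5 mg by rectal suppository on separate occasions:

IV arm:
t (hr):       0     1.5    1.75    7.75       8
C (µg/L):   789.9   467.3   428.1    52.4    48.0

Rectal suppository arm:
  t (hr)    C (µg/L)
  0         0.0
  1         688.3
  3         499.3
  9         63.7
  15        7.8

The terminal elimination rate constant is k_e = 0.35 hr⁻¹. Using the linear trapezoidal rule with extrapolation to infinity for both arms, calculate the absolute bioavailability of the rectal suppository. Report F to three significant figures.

Trapezoidal AUC_0→8 (IV):
  [0→1.5]: (789.9+467.3)/2 × 1.5 = 942.9
  [1.5→1.75]: (467.3+428.1)/2 × 0.25 = 111.925
  [1.75→7.75]: (428.1+52.4)/2 × 6 = 1441.5
  [7.75→8]: (52.4+48.0)/2 × 0.25 = 12.55
  Sum = 2508.875 µg/L·hr
IV tail: 48.0/0.35 = 137.143; AUC_iv,0→∞ = 2508.875 + 137.143 = 2646.018 µg/L·hr
Trapezoidal AUC_0→15 (rectal suppository):
  [0→1]: (0.0+688.3)/2 × 1 = 344.15
  [1→3]: (688.3+499.3)/2 × 2 = 1187.6
  [3→9]: (499.3+63.7)/2 × 6 = 1689.0
  [9→15]: (63.7+7.8)/2 × 6 = 214.5
  Sum = 3435.25 µg/L·hr
rectal suppository tail: 7.8/0.35 = 22.286; AUC_ev,0→∞ = 3435.25 + 22.286 = 3457.536 µg/L·hr
F = (AUC_ev/D_ev)/(AUC_iv/D_iv) = (3457.536/12.5)/(2646.018/5) = 276.60288/529.2036 = 0.5227

F = 0.523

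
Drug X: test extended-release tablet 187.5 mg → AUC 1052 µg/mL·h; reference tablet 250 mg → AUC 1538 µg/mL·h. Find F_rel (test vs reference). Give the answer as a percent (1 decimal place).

F_rel = 91.2%

F_rel = (AUC_test/D_test) / (AUC_ref/D_ref)
      = (1052/187.5) / (1538/250)
      = 5.61067 / 6.152 = 0.9120 = 91.20%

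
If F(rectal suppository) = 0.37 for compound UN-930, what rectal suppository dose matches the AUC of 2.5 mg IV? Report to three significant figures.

D_rectal = 6.76 mg

For equal systemic exposure: F × D_ev = D_iv
D_ev = D_iv / F = 2.5 / 0.37 = 6.75676 mg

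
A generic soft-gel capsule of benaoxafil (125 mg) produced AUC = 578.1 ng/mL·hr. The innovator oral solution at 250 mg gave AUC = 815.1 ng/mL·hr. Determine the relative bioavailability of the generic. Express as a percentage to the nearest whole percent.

F_rel = (AUC_test/D_test) / (AUC_ref/D_ref)
      = (578.1/125) / (815.1/250)
      = 4.6248 / 3.2604 = 1.4185 = 141.85%

F_rel = 142%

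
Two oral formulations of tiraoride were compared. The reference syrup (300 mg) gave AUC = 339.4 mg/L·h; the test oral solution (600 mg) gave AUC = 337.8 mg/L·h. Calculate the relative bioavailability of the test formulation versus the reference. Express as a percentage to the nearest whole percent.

F_rel = 50%

F_rel = (AUC_test/D_test) / (AUC_ref/D_ref)
      = (337.8/600) / (339.4/300)
      = 0.563 / 1.13133 = 0.4976 = 49.76%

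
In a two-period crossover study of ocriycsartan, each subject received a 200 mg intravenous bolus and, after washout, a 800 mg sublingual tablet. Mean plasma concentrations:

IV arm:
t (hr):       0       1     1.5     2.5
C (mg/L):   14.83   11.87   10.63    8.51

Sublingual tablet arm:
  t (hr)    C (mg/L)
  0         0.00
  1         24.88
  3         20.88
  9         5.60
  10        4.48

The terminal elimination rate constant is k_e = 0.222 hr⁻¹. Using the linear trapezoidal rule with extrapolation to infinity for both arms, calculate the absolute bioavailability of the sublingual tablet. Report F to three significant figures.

Trapezoidal AUC_0→2.5 (IV):
  [0→1]: (14.83+11.87)/2 × 1 = 13.35
  [1→1.5]: (11.87+10.63)/2 × 0.5 = 5.625
  [1.5→2.5]: (10.63+8.51)/2 × 1 = 9.57
  Sum = 28.545 mg/L·hr
IV tail: 8.51/0.222 = 38.333; AUC_iv,0→∞ = 28.545 + 38.333 = 66.878 mg/L·hr
Trapezoidal AUC_0→10 (sublingual tablet):
  [0→1]: (0.00+24.88)/2 × 1 = 12.44
  [1→3]: (24.88+20.88)/2 × 2 = 45.76
  [3→9]: (20.88+5.60)/2 × 6 = 79.44
  [9→10]: (5.60+4.48)/2 × 1 = 5.04
  Sum = 142.68 mg/L·hr
sublingual tablet tail: 4.48/0.222 = 20.180; AUC_ev,0→∞ = 142.68 + 20.180 = 162.86 mg/L·hr
F = (AUC_ev/D_ev)/(AUC_iv/D_iv) = (162.86/800)/(66.878/200) = 0.203575/0.33439 = 0.6088

F = 0.609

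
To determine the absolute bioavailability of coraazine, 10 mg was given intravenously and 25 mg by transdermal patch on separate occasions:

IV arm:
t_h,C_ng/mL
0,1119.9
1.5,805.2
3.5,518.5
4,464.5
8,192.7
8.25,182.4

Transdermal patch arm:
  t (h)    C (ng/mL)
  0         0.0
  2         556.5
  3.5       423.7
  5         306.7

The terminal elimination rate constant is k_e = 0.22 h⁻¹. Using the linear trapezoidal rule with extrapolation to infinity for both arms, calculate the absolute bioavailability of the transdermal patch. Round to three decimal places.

F = 0.249

Trapezoidal AUC_0→8.25 (IV):
  [0→1.5]: (1119.9+805.2)/2 × 1.5 = 1443.825
  [1.5→3.5]: (805.2+518.5)/2 × 2 = 1323.7
  [3.5→4]: (518.5+464.5)/2 × 0.5 = 245.75
  [4→8]: (464.5+192.7)/2 × 4 = 1314.4
  [8→8.25]: (192.7+182.4)/2 × 0.25 = 46.8875
  Sum = 4374.5625 ng/mL·h
IV tail: 182.4/0.22 = 829.091; AUC_iv,0→∞ = 4374.5625 + 829.091 = 5203.6535 ng/mL·h
Trapezoidal AUC_0→5 (transdermal patch):
  [0→2]: (0.0+556.5)/2 × 2 = 556.5
  [2→3.5]: (556.5+423.7)/2 × 1.5 = 735.15
  [3.5→5]: (423.7+306.7)/2 × 1.5 = 547.8
  Sum = 1839.45 ng/mL·h
transdermal patch tail: 306.7/0.22 = 1394.091; AUC_ev,0→∞ = 1839.45 + 1394.091 = 3233.541 ng/mL·h
F = (AUC_ev/D_ev)/(AUC_iv/D_iv) = (3233.541/25)/(5203.6535/10) = 129.34164/520.36535 = 0.2486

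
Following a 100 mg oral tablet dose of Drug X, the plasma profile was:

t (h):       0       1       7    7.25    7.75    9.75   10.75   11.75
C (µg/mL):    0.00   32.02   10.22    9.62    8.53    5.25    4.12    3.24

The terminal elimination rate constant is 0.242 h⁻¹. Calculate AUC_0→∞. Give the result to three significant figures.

Trapezoidal AUC_0→11.75:
  [0→1]: (0.00+32.02)/2 × 1 = 16.01
  [1→7]: (32.02+10.22)/2 × 6 = 126.72
  [7→7.25]: (10.22+9.62)/2 × 0.25 = 2.48
  [7.25→7.75]: (9.62+8.53)/2 × 0.5 = 4.5375
  [7.75→9.75]: (8.53+5.25)/2 × 2 = 13.78
  [9.75→10.75]: (5.25+4.12)/2 × 1 = 4.685
  [10.75→11.75]: (4.12+3.24)/2 × 1 = 3.68
  Sum = 171.8925 µg/mL·h
Extrapolated tail: C_last / k_e = 3.24 / 0.242 = 13.388
AUC_0→∞ = 171.8925 + 13.388 = 185.2805 µg/mL·h

AUC = 185 µg/mL·h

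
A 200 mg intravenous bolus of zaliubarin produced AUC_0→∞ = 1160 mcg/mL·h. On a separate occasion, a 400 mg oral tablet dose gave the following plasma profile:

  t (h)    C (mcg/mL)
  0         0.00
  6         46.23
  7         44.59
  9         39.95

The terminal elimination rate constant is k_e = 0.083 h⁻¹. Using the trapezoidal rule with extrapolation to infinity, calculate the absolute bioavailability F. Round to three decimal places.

Trapezoidal AUC_0→9 (oral tablet):
  [0→6]: (0.00+46.23)/2 × 6 = 138.69
  [6→7]: (46.23+44.59)/2 × 1 = 45.41
  [7→9]: (44.59+39.95)/2 × 2 = 84.54
  Sum = 268.64 mcg/mL·h
Tail: C_last/k_e = 39.95/0.083 = 481.325
AUC_0→∞ (oral tablet) = 268.64 + 481.325 = 749.965 mcg/mL·h
F = (AUC_ev/D_ev)/(AUC_iv/D_iv) = (749.965/400)/(1160/200) = 1.8749125/5.8 = 0.3233

F = 0.323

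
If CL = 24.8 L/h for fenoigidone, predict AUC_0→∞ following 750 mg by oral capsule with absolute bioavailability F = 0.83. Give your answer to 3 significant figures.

AUC = 25.1 mg/L·h

AUC_0→∞ = F × Dose / CL
        = 0.83 × 750 / 24.8 = 25.1008 mg/L·h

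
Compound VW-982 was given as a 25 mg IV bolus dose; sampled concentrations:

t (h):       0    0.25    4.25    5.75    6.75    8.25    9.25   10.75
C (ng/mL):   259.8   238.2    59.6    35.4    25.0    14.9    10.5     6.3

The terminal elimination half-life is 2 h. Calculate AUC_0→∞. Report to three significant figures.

Trapezoidal AUC_0→10.75:
  [0→0.25]: (259.8+238.2)/2 × 0.25 = 62.25
  [0.25→4.25]: (238.2+59.6)/2 × 4 = 595.6
  [4.25→5.75]: (59.6+35.4)/2 × 1.5 = 71.25
  [5.75→6.75]: (35.4+25.0)/2 × 1 = 30.2
  [6.75→8.25]: (25.0+14.9)/2 × 1.5 = 29.925
  [8.25→9.25]: (14.9+10.5)/2 × 1 = 12.7
  [9.25→10.75]: (10.5+6.3)/2 × 1.5 = 12.6
  Sum = 814.525 ng/mL·h
k_e = ln2 / t½ = 0.693147 / 2 = 0.3466 h^-1
Extrapolated tail: C_last / k_e = 6.3 / 0.3466 = 18.177
AUC_0→∞ = 814.525 + 18.177 = 832.702 ng/mL·h

AUC = 833 ng/mL·h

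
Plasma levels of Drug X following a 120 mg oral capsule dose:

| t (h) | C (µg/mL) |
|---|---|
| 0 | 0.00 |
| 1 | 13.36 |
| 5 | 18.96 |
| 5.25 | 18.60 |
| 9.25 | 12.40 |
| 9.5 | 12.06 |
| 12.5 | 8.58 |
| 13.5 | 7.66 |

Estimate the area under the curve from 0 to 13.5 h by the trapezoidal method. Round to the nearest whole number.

AUC = 180 µg/mL·h

Trapezoidal AUC_0→13.5:
  [0→1]: (0.00+13.36)/2 × 1 = 6.68
  [1→5]: (13.36+18.96)/2 × 4 = 64.64
  [5→5.25]: (18.96+18.60)/2 × 0.25 = 4.695
  [5.25→9.25]: (18.60+12.40)/2 × 4 = 62.0
  [9.25→9.5]: (12.40+12.06)/2 × 0.25 = 3.0575
  [9.5→12.5]: (12.06+8.58)/2 × 3 = 30.96
  [12.5→13.5]: (8.58+7.66)/2 × 1 = 8.12
  Sum = 180.1525 µg/mL·h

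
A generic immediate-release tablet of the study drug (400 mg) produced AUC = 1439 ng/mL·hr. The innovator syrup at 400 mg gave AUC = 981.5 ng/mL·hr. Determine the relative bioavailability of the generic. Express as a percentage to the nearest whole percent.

F_rel = (AUC_test/D_test) / (AUC_ref/D_ref)
      = (1439/400) / (981.5/400)
      = 3.5975 / 2.45375 = 1.4661 = 146.61%

F_rel = 147%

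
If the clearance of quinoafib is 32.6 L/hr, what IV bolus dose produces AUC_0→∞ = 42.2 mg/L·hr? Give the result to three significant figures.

Dose_iv = CL × AUC_0→∞
     = 32.6 × 42.2 = 1375.72 mg

Dose = 1380 mg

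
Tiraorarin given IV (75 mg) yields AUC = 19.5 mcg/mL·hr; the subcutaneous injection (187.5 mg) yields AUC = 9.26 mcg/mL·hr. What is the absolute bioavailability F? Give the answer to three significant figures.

F = 0.190

F = (AUC_ev / D_ev) / (AUC_iv / D_iv)
  = (9.26/187.5) / (19.5/75)
  = 0.0493867 / 0.26 = 0.1899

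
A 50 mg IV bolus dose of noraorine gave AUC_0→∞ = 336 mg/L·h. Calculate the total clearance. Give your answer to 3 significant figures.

CL = 0.149 L/h

CL = Dose_iv / AUC_0→∞
   = 50 / 336 = 0.14881 L/h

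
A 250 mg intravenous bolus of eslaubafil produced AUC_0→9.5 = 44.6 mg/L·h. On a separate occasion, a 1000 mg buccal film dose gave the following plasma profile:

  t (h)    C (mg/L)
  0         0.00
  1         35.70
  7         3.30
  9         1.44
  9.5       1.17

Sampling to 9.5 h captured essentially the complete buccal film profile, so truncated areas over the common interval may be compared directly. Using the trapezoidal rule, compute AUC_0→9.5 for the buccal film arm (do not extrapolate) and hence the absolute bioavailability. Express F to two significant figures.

F = 0.79

Trapezoidal AUC_0→9.5 (buccal film):
  [0→1]: (0.00+35.70)/2 × 1 = 17.85
  [1→7]: (35.70+3.30)/2 × 6 = 117.0
  [7→9]: (3.30+1.44)/2 × 2 = 4.74
  [9→9.5]: (1.44+1.17)/2 × 0.5 = 0.6525
  Sum = 140.2425 mg/L·h
F = (AUC_ev/D_ev)/(AUC_iv/D_iv) = (140.2425/1000)/(44.6/250) = 0.1402425/0.1784 = 0.7861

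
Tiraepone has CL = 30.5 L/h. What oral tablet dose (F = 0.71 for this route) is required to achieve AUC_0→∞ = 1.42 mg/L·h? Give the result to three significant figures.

Dose = 61.0 mg

Dose = CL × AUC_0→∞ / F
     = 30.5 × 1.42 / 0.71 = 61 mg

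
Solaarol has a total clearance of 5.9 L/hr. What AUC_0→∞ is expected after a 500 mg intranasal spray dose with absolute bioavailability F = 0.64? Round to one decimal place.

AUC = 54.2 mg/L·hr

AUC_0→∞ = F × Dose / CL
        = 0.64 × 500 / 5.9 = 54.2373 mg/L·hr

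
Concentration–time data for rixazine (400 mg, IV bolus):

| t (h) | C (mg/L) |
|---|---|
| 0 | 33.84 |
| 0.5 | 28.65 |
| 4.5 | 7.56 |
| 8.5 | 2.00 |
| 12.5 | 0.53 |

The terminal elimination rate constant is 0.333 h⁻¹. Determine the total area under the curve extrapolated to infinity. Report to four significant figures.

AUC = 113.8 mg/L·h

Trapezoidal AUC_0→12.5:
  [0→0.5]: (33.84+28.65)/2 × 0.5 = 15.6225
  [0.5→4.5]: (28.65+7.56)/2 × 4 = 72.42
  [4.5→8.5]: (7.56+2.00)/2 × 4 = 19.12
  [8.5→12.5]: (2.00+0.53)/2 × 4 = 5.06
  Sum = 112.2225 mg/L·h
Extrapolated tail: C_last / k_e = 0.53 / 0.333 = 1.592
AUC_0→∞ = 112.2225 + 1.592 = 113.8145 mg/L·h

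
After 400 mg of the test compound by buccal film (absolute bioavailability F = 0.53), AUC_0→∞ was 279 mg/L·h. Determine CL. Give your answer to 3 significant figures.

CL = 0.760 L/h

CL = F × Dose / AUC_0→∞
   = 0.53 × 400 / 279 = 0.759857 L/h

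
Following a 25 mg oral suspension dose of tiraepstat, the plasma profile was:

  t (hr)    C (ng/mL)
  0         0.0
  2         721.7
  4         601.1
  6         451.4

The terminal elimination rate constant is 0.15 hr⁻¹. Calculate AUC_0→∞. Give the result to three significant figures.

Trapezoidal AUC_0→6:
  [0→2]: (0.0+721.7)/2 × 2 = 721.7
  [2→4]: (721.7+601.1)/2 × 2 = 1322.8
  [4→6]: (601.1+451.4)/2 × 2 = 1052.5
  Sum = 3097.0 ng/mL·hr
Extrapolated tail: C_last / k_e = 451.4 / 0.15 = 3009.333
AUC_0→∞ = 3097.0 + 3009.333 = 6106.333 ng/mL·hr

AUC = 6110 ng/mL·hr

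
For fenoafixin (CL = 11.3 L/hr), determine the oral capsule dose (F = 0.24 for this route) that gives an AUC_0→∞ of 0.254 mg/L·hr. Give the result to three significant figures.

Dose = CL × AUC_0→∞ / F
     = 11.3 × 0.254 / 0.24 = 11.9592 mg

Dose = 12.0 mg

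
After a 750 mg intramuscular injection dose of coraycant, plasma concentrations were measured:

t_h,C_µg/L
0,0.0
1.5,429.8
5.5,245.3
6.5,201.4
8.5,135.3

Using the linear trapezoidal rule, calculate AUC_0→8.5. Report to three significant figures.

Trapezoidal AUC_0→8.5:
  [0→1.5]: (0.0+429.8)/2 × 1.5 = 322.35
  [1.5→5.5]: (429.8+245.3)/2 × 4 = 1350.2
  [5.5→6.5]: (245.3+201.4)/2 × 1 = 223.35
  [6.5→8.5]: (201.4+135.3)/2 × 2 = 336.7
  Sum = 2232.6 µg/L·h

AUC = 2230 µg/L·h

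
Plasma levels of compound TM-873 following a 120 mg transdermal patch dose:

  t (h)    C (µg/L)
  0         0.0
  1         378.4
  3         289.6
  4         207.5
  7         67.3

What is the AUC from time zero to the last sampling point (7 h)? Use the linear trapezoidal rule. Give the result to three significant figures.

AUC = 1520 µg/L·h

Trapezoidal AUC_0→7:
  [0→1]: (0.0+378.4)/2 × 1 = 189.2
  [1→3]: (378.4+289.6)/2 × 2 = 668.0
  [3→4]: (289.6+207.5)/2 × 1 = 248.55
  [4→7]: (207.5+67.3)/2 × 3 = 412.2
  Sum = 1517.95 µg/L·h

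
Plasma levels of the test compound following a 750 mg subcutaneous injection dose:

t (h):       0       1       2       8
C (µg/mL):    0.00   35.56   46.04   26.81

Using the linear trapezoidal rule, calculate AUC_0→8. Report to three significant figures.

AUC = 277 µg/mL·h

Trapezoidal AUC_0→8:
  [0→1]: (0.00+35.56)/2 × 1 = 17.78
  [1→2]: (35.56+46.04)/2 × 1 = 40.8
  [2→8]: (46.04+26.81)/2 × 6 = 218.55
  Sum = 277.13 µg/mL·h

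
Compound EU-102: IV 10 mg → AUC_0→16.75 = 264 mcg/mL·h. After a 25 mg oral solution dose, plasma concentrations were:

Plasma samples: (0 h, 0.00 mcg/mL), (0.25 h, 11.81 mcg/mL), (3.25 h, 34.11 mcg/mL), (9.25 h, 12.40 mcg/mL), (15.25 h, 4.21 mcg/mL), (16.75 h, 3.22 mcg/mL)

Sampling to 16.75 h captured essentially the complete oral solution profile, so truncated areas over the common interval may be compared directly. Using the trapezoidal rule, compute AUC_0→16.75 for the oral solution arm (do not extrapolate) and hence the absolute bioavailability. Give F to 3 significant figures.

F = 0.402

Trapezoidal AUC_0→16.75 (oral solution):
  [0→0.25]: (0.00+11.81)/2 × 0.25 = 1.47625
  [0.25→3.25]: (11.81+34.11)/2 × 3 = 68.88
  [3.25→9.25]: (34.11+12.40)/2 × 6 = 139.53
  [9.25→15.25]: (12.40+4.21)/2 × 6 = 49.83
  [15.25→16.75]: (4.21+3.22)/2 × 1.5 = 5.5725
  Sum = 265.28875 mcg/mL·h
F = (AUC_ev/D_ev)/(AUC_iv/D_iv) = (265.28875/25)/(264/10) = 10.61155/26.4 = 0.4020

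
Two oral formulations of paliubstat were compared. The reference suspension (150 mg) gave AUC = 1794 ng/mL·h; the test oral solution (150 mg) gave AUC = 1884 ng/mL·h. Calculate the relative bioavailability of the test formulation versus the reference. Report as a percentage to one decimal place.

F_rel = 105.0%

F_rel = (AUC_test/D_test) / (AUC_ref/D_ref)
      = (1884/150) / (1794/150)
      = 12.56 / 11.96 = 1.0502 = 105.02%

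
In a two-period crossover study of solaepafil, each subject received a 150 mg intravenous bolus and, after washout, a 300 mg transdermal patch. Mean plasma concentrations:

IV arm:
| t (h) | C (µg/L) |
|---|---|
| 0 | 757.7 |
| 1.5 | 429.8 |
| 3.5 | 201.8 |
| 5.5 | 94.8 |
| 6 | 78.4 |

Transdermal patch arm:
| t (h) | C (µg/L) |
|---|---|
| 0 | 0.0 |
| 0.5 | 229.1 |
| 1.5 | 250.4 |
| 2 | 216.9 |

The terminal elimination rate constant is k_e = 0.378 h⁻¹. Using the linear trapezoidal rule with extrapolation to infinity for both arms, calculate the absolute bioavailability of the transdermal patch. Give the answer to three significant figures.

F = 0.239

Trapezoidal AUC_0→6 (IV):
  [0→1.5]: (757.7+429.8)/2 × 1.5 = 890.625
  [1.5→3.5]: (429.8+201.8)/2 × 2 = 631.6
  [3.5→5.5]: (201.8+94.8)/2 × 2 = 296.6
  [5.5→6]: (94.8+78.4)/2 × 0.5 = 43.3
  Sum = 1862.125 µg/L·h
IV tail: 78.4/0.378 = 207.407; AUC_iv,0→∞ = 1862.125 + 207.407 = 2069.532 µg/L·h
Trapezoidal AUC_0→2 (transdermal patch):
  [0→0.5]: (0.0+229.1)/2 × 0.5 = 57.275
  [0.5→1.5]: (229.1+250.4)/2 × 1 = 239.75
  [1.5→2]: (250.4+216.9)/2 × 0.5 = 116.825
  Sum = 413.85 µg/L·h
transdermal patch tail: 216.9/0.378 = 573.810; AUC_ev,0→∞ = 413.85 + 573.810 = 987.66 µg/L·h
F = (AUC_ev/D_ev)/(AUC_iv/D_iv) = (987.66/300)/(2069.532/150) = 3.2922/13.79688 = 0.2386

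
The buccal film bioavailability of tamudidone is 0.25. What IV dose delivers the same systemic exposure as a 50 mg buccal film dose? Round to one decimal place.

Systemic exposure from an extravascular dose = F × D_ev, so the equivalent IV dose is F × D_ev.
D_iv = F × D_ev = 0.25 × 50 = 12.5 mg

D_iv = 12.5 mg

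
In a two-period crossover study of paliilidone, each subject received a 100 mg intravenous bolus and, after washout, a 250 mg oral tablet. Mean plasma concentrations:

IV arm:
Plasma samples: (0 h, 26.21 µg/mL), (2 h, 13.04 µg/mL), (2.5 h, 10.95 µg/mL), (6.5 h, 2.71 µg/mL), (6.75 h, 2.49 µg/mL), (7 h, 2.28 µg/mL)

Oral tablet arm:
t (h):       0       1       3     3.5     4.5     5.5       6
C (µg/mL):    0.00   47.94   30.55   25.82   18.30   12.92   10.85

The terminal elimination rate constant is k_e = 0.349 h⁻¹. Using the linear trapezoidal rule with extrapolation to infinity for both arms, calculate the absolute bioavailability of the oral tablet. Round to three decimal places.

F = 0.952

Trapezoidal AUC_0→7 (IV):
  [0→2]: (26.21+13.04)/2 × 2 = 39.25
  [2→2.5]: (13.04+10.95)/2 × 0.5 = 5.9975
  [2.5→6.5]: (10.95+2.71)/2 × 4 = 27.32
  [6.5→6.75]: (2.71+2.49)/2 × 0.25 = 0.65
  [6.75→7]: (2.49+2.28)/2 × 0.25 = 0.59625
  Sum = 73.81375 µg/mL·h
IV tail: 2.28/0.349 = 6.533; AUC_iv,0→∞ = 73.81375 + 6.533 = 80.34675 µg/mL·h
Trapezoidal AUC_0→6 (oral tablet):
  [0→1]: (0.00+47.94)/2 × 1 = 23.97
  [1→3]: (47.94+30.55)/2 × 2 = 78.49
  [3→3.5]: (30.55+25.82)/2 × 0.5 = 14.0925
  [3.5→4.5]: (25.82+18.30)/2 × 1 = 22.06
  [4.5→5.5]: (18.30+12.92)/2 × 1 = 15.61
  [5.5→6]: (12.92+10.85)/2 × 0.5 = 5.9425
  Sum = 160.165 µg/mL·h
oral tablet tail: 10.85/0.349 = 31.089; AUC_ev,0→∞ = 160.165 + 31.089 = 191.254 µg/mL·h
F = (AUC_ev/D_ev)/(AUC_iv/D_iv) = (191.254/250)/(80.34675/100) = 0.765016/0.8034675 = 0.9521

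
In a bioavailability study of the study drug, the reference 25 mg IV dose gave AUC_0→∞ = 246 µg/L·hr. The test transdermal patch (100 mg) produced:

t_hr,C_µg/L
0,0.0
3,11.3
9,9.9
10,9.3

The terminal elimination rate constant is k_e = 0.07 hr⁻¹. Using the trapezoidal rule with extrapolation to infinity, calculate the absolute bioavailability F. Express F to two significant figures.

F = 0.23

Trapezoidal AUC_0→10 (transdermal patch):
  [0→3]: (0.0+11.3)/2 × 3 = 16.95
  [3→9]: (11.3+9.9)/2 × 6 = 63.6
  [9→10]: (9.9+9.3)/2 × 1 = 9.6
  Sum = 90.15 µg/L·hr
Tail: C_last/k_e = 9.3/0.07 = 132.857
AUC_0→∞ (transdermal patch) = 90.15 + 132.857 = 223.007 µg/L·hr
F = (AUC_ev/D_ev)/(AUC_iv/D_iv) = (223.007/100)/(246/25) = 2.23007/9.84 = 0.2266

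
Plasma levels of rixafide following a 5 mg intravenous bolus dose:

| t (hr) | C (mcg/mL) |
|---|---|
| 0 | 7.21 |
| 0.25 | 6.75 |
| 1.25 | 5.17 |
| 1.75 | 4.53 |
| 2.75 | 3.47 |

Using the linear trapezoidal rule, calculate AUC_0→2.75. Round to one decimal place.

Trapezoidal AUC_0→2.75:
  [0→0.25]: (7.21+6.75)/2 × 0.25 = 1.745
  [0.25→1.25]: (6.75+5.17)/2 × 1 = 5.96
  [1.25→1.75]: (5.17+4.53)/2 × 0.5 = 2.425
  [1.75→2.75]: (4.53+3.47)/2 × 1 = 4.0
  Sum = 14.13 mcg/mL·hr

AUC = 14.1 mcg/mL·hr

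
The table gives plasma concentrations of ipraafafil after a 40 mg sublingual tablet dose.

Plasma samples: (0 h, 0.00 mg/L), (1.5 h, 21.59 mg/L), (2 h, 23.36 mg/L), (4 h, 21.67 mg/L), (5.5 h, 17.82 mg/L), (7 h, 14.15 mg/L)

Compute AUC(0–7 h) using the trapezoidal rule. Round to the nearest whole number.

Trapezoidal AUC_0→7:
  [0→1.5]: (0.00+21.59)/2 × 1.5 = 16.1925
  [1.5→2]: (21.59+23.36)/2 × 0.5 = 11.2375
  [2→4]: (23.36+21.67)/2 × 2 = 45.03
  [4→5.5]: (21.67+17.82)/2 × 1.5 = 29.6175
  [5.5→7]: (17.82+14.15)/2 × 1.5 = 23.9775
  Sum = 126.055 mg/L·h

AUC = 126 mg/L·h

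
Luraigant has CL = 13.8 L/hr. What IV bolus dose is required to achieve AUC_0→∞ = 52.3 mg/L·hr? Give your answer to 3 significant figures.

Dose = 722 mg

Dose_iv = CL × AUC_0→∞
     = 13.8 × 52.3 = 721.74 mg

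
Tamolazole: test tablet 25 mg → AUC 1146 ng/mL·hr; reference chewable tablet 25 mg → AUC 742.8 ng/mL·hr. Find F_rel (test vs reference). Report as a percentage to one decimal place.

F_rel = (AUC_test/D_test) / (AUC_ref/D_ref)
      = (1146/25) / (742.8/25)
      = 45.84 / 29.712 = 1.5428 = 154.28%

F_rel = 154.3%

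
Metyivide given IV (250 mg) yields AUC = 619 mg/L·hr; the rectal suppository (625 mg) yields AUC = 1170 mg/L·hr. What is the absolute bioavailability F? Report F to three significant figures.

F = 0.756

F = (AUC_ev / D_ev) / (AUC_iv / D_iv)
  = (1170/625) / (619/250)
  = 1.872 / 2.476 = 0.7561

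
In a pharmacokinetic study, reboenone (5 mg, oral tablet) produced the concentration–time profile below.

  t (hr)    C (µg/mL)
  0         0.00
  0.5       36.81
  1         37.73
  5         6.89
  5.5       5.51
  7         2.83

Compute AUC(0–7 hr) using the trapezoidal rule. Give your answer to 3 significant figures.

AUC = 126 µg/mL·hr

Trapezoidal AUC_0→7:
  [0→0.5]: (0.00+36.81)/2 × 0.5 = 9.2025
  [0.5→1]: (36.81+37.73)/2 × 0.5 = 18.635
  [1→5]: (37.73+6.89)/2 × 4 = 89.24
  [5→5.5]: (6.89+5.51)/2 × 0.5 = 3.1
  [5.5→7]: (5.51+2.83)/2 × 1.5 = 6.255
  Sum = 126.4325 µg/mL·hr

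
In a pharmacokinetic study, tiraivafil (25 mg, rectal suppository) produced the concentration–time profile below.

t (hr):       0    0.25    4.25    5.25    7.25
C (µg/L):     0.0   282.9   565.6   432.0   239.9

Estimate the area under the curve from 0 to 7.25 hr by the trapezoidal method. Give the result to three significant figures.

AUC = 2900 µg/L·hr

Trapezoidal AUC_0→7.25:
  [0→0.25]: (0.0+282.9)/2 × 0.25 = 35.3625
  [0.25→4.25]: (282.9+565.6)/2 × 4 = 1697.0
  [4.25→5.25]: (565.6+432.0)/2 × 1 = 498.8
  [5.25→7.25]: (432.0+239.9)/2 × 2 = 671.9
  Sum = 2903.0625 µg/L·hr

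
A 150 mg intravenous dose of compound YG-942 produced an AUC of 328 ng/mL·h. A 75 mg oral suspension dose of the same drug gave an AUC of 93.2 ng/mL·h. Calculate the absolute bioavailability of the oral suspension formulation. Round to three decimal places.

F = (AUC_ev / D_ev) / (AUC_iv / D_iv)
  = (93.2/75) / (328/150)
  = 1.24267 / 2.18667 = 0.5683

F = 0.568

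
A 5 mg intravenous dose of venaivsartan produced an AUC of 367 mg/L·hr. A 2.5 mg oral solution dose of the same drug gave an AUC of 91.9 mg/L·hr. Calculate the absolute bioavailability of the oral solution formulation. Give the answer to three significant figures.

F = 0.501

F = (AUC_ev / D_ev) / (AUC_iv / D_iv)
  = (91.9/2.5) / (367/5)
  = 36.76 / 73.4 = 0.5008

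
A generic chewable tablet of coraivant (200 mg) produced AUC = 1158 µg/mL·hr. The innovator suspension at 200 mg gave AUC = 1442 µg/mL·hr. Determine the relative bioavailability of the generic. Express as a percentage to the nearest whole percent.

F_rel = (AUC_test/D_test) / (AUC_ref/D_ref)
      = (1158/200) / (1442/200)
      = 5.79 / 7.21 = 0.8031 = 80.31%

F_rel = 80%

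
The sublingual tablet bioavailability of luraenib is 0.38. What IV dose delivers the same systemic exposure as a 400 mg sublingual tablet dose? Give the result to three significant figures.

D_iv = 152 mg

Systemic exposure from an extravascular dose = F × D_ev, so the equivalent IV dose is F × D_ev.
D_iv = F × D_ev = 0.38 × 400 = 152 mg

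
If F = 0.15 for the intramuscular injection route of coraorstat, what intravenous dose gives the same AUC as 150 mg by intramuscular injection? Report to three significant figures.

D_iv = 22.5 mg

Systemic exposure from an extravascular dose = F × D_ev, so the equivalent IV dose is F × D_ev.
D_iv = F × D_ev = 0.15 × 150 = 22.5 mg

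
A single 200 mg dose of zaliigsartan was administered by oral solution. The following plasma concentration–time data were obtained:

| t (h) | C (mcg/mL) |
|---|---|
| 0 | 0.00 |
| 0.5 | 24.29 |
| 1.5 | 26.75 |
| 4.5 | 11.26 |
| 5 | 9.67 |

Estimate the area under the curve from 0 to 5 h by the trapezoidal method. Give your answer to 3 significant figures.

Trapezoidal AUC_0→5:
  [0→0.5]: (0.00+24.29)/2 × 0.5 = 6.0725
  [0.5→1.5]: (24.29+26.75)/2 × 1 = 25.52
  [1.5→4.5]: (26.75+11.26)/2 × 3 = 57.015
  [4.5→5]: (11.26+9.67)/2 × 0.5 = 5.2325
  Sum = 93.84 mcg/mL·h

AUC = 93.8 mcg/mL·h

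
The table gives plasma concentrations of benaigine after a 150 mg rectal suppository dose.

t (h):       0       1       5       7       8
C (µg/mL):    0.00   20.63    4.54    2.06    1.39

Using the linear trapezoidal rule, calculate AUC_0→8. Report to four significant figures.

AUC = 68.98 µg/mL·h

Trapezoidal AUC_0→8:
  [0→1]: (0.00+20.63)/2 × 1 = 10.315
  [1→5]: (20.63+4.54)/2 × 4 = 50.34
  [5→7]: (4.54+2.06)/2 × 2 = 6.6
  [7→8]: (2.06+1.39)/2 × 1 = 1.725
  Sum = 68.98 µg/mL·h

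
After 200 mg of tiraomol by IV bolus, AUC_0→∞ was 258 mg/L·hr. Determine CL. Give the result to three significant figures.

CL = 0.775 L/hr

CL = Dose_iv / AUC_0→∞
   = 200 / 258 = 0.775194 L/hr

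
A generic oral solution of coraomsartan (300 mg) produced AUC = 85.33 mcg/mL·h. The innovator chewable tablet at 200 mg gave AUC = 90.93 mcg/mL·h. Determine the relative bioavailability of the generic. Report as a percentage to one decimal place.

F_rel = 62.6%

F_rel = (AUC_test/D_test) / (AUC_ref/D_ref)
      = (85.33/300) / (90.93/200)
      = 0.284433 / 0.45465 = 0.6256 = 62.56%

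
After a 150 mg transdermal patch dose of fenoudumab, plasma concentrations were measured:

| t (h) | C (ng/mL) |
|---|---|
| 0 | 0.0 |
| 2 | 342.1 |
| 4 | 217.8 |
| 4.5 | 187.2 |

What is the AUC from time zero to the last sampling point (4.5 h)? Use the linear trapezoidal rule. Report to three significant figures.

Trapezoidal AUC_0→4.5:
  [0→2]: (0.0+342.1)/2 × 2 = 342.1
  [2→4]: (342.1+217.8)/2 × 2 = 559.9
  [4→4.5]: (217.8+187.2)/2 × 0.5 = 101.25
  Sum = 1003.25 ng/mL·h

AUC = 1000 ng/mL·h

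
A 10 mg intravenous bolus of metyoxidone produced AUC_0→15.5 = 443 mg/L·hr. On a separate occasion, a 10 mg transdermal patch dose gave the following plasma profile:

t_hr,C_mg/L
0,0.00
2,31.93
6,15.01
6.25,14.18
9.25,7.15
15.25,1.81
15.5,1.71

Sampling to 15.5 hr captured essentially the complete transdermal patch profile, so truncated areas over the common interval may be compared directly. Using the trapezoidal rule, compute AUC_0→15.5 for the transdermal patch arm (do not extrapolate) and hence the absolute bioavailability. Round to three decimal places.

Trapezoidal AUC_0→15.5 (transdermal patch):
  [0→2]: (0.00+31.93)/2 × 2 = 31.93
  [2→6]: (31.93+15.01)/2 × 4 = 93.88
  [6→6.25]: (15.01+14.18)/2 × 0.25 = 3.64875
  [6.25→9.25]: (14.18+7.15)/2 × 3 = 31.995
  [9.25→15.25]: (7.15+1.81)/2 × 6 = 26.88
  [15.25→15.5]: (1.81+1.71)/2 × 0.25 = 0.44
  Sum = 188.77375 mg/L·hr
F = (AUC_ev/D_ev)/(AUC_iv/D_iv) = (188.77375/10)/(443/10) = 18.877375/44.3 = 0.4261

F = 0.426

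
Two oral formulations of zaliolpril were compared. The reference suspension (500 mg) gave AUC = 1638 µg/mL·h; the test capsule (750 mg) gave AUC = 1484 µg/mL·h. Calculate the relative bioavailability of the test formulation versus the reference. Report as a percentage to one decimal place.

F_rel = (AUC_test/D_test) / (AUC_ref/D_ref)
      = (1484/750) / (1638/500)
      = 1.97867 / 3.276 = 0.6040 = 60.40%

F_rel = 60.4%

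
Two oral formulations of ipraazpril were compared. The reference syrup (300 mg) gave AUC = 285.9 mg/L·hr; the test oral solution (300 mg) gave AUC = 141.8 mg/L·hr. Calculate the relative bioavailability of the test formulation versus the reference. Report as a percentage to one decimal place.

F_rel = 49.6%

F_rel = (AUC_test/D_test) / (AUC_ref/D_ref)
      = (141.8/300) / (285.9/300)
      = 0.472667 / 0.953 = 0.4960 = 49.60%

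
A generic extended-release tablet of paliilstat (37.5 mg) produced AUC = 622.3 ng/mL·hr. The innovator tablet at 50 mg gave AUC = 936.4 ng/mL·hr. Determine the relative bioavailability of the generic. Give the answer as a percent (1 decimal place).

F_rel = 88.6%

F_rel = (AUC_test/D_test) / (AUC_ref/D_ref)
      = (622.3/37.5) / (936.4/50)
      = 16.5947 / 18.728 = 0.8861 = 88.61%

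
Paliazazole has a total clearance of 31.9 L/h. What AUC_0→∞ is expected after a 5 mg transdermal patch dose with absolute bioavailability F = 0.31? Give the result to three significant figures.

AUC_0→∞ = F × Dose / CL
        = 0.31 × 5 / 31.9 = 0.0485893 mg/L·h

AUC = 0.0486 mg/L·h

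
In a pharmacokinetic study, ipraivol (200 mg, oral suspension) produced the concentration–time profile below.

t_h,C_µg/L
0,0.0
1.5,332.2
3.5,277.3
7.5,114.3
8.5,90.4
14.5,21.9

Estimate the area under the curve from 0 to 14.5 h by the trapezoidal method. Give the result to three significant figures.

Trapezoidal AUC_0→14.5:
  [0→1.5]: (0.0+332.2)/2 × 1.5 = 249.15
  [1.5→3.5]: (332.2+277.3)/2 × 2 = 609.5
  [3.5→7.5]: (277.3+114.3)/2 × 4 = 783.2
  [7.5→8.5]: (114.3+90.4)/2 × 1 = 102.35
  [8.5→14.5]: (90.4+21.9)/2 × 6 = 336.9
  Sum = 2081.1 µg/L·h

AUC = 2080 µg/L·h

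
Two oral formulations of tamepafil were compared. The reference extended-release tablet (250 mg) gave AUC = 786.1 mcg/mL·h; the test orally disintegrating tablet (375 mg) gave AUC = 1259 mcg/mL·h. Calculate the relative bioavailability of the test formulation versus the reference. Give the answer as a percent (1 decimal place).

F_rel = 106.8%

F_rel = (AUC_test/D_test) / (AUC_ref/D_ref)
      = (1259/375) / (786.1/250)
      = 3.35733 / 3.1444 = 1.0677 = 106.77%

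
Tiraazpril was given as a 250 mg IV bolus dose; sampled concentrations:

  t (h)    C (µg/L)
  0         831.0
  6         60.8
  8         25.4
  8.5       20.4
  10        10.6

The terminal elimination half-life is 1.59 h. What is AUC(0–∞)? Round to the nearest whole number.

Trapezoidal AUC_0→10:
  [0→6]: (831.0+60.8)/2 × 6 = 2675.4
  [6→8]: (60.8+25.4)/2 × 2 = 86.2
  [8→8.5]: (25.4+20.4)/2 × 0.5 = 11.45
  [8.5→10]: (20.4+10.6)/2 × 1.5 = 23.25
  Sum = 2796.3 µg/L·h
k_e = ln2 / t½ = 0.693147 / 1.59 = 0.4359 h^-1
Extrapolated tail: C_last / k_e = 10.6 / 0.4359 = 24.318
AUC_0→∞ = 2796.3 + 24.318 = 2820.618 µg/L·h

AUC = 2821 µg/L·h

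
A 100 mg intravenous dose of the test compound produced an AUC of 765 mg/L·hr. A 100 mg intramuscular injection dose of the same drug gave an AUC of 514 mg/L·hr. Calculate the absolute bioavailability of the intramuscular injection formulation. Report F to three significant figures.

F = (AUC_ev / D_ev) / (AUC_iv / D_iv)
  = (514/100) / (765/100)
  = 5.14 / 7.65 = 0.6719

F = 0.672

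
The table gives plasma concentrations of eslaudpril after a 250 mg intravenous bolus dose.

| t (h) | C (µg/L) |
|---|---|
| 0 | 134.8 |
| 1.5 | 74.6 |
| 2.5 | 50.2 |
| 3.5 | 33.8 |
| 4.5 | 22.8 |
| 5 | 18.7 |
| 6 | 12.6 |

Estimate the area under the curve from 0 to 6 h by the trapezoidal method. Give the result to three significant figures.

Trapezoidal AUC_0→6:
  [0→1.5]: (134.8+74.6)/2 × 1.5 = 157.05
  [1.5→2.5]: (74.6+50.2)/2 × 1 = 62.4
  [2.5→3.5]: (50.2+33.8)/2 × 1 = 42.0
  [3.5→4.5]: (33.8+22.8)/2 × 1 = 28.3
  [4.5→5]: (22.8+18.7)/2 × 0.5 = 10.375
  [5→6]: (18.7+12.6)/2 × 1 = 15.65
  Sum = 315.775 µg/L·h

AUC = 316 µg/L·h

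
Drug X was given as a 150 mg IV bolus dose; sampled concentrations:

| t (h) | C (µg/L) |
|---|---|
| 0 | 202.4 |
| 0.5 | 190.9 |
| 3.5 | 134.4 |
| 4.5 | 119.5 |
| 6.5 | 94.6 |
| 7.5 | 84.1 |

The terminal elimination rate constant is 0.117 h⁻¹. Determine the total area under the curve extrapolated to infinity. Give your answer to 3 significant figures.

AUC = 1740 µg/L·h

Trapezoidal AUC_0→7.5:
  [0→0.5]: (202.4+190.9)/2 × 0.5 = 98.325
  [0.5→3.5]: (190.9+134.4)/2 × 3 = 487.95
  [3.5→4.5]: (134.4+119.5)/2 × 1 = 126.95
  [4.5→6.5]: (119.5+94.6)/2 × 2 = 214.1
  [6.5→7.5]: (94.6+84.1)/2 × 1 = 89.35
  Sum = 1016.675 µg/L·h
Extrapolated tail: C_last / k_e = 84.1 / 0.117 = 718.803
AUC_0→∞ = 1016.675 + 718.803 = 1735.478 µg/L·h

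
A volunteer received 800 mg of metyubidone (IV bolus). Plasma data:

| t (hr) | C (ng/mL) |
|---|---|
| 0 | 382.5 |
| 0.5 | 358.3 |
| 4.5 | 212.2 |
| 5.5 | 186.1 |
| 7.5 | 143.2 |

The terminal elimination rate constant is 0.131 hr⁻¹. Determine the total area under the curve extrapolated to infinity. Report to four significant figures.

AUC = 2948 ng/mL·hr

Trapezoidal AUC_0→7.5:
  [0→0.5]: (382.5+358.3)/2 × 0.5 = 185.2
  [0.5→4.5]: (358.3+212.2)/2 × 4 = 1141.0
  [4.5→5.5]: (212.2+186.1)/2 × 1 = 199.15
  [5.5→7.5]: (186.1+143.2)/2 × 2 = 329.3
  Sum = 1854.65 ng/mL·hr
Extrapolated tail: C_last / k_e = 143.2 / 0.131 = 1093.130
AUC_0→∞ = 1854.65 + 1093.130 = 2947.78 ng/mL·hr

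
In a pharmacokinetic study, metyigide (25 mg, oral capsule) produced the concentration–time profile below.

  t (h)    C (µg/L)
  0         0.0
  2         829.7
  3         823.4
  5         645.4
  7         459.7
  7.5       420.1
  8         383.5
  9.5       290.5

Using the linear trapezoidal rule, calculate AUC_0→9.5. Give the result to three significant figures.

AUC = 5160 µg/L·h

Trapezoidal AUC_0→9.5:
  [0→2]: (0.0+829.7)/2 × 2 = 829.7
  [2→3]: (829.7+823.4)/2 × 1 = 826.55
  [3→5]: (823.4+645.4)/2 × 2 = 1468.8
  [5→7]: (645.4+459.7)/2 × 2 = 1105.1
  [7→7.5]: (459.7+420.1)/2 × 0.5 = 219.95
  [7.5→8]: (420.1+383.5)/2 × 0.5 = 200.9
  [8→9.5]: (383.5+290.5)/2 × 1.5 = 505.5
  Sum = 5156.5 µg/L·h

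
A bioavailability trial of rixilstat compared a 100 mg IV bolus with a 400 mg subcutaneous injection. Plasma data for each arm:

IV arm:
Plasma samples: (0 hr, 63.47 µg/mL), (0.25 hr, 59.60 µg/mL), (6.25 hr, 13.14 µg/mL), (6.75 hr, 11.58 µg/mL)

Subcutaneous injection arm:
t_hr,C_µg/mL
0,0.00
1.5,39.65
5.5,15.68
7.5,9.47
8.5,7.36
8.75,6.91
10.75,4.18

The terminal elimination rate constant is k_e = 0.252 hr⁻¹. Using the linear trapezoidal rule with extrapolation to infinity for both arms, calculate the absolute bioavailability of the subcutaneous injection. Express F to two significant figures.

F = 0.18

Trapezoidal AUC_0→6.75 (IV):
  [0→0.25]: (63.47+59.60)/2 × 0.25 = 15.38375
  [0.25→6.25]: (59.60+13.14)/2 × 6 = 218.22
  [6.25→6.75]: (13.14+11.58)/2 × 0.5 = 6.18
  Sum = 239.78375 µg/mL·hr
IV tail: 11.58/0.252 = 45.952; AUC_iv,0→∞ = 239.78375 + 45.952 = 285.73575 µg/mL·hr
Trapezoidal AUC_0→10.75 (subcutaneous injection):
  [0→1.5]: (0.00+39.65)/2 × 1.5 = 29.7375
  [1.5→5.5]: (39.65+15.68)/2 × 4 = 110.66
  [5.5→7.5]: (15.68+9.47)/2 × 2 = 25.15
  [7.5→8.5]: (9.47+7.36)/2 × 1 = 8.415
  [8.5→8.75]: (7.36+6.91)/2 × 0.25 = 1.78375
  [8.75→10.75]: (6.91+4.18)/2 × 2 = 11.09
  Sum = 186.83625 µg/mL·hr
subcutaneous injection tail: 4.18/0.252 = 16.587; AUC_ev,0→∞ = 186.83625 + 16.587 = 203.42325 µg/mL·hr
F = (AUC_ev/D_ev)/(AUC_iv/D_iv) = (203.42325/400)/(285.73575/100) = 0.508558/2.8573575 = 0.1780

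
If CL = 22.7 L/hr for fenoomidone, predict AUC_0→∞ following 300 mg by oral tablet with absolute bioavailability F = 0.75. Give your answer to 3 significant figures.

AUC = 9.91 mg/L·hr

AUC_0→∞ = F × Dose / CL
        = 0.75 × 300 / 22.7 = 9.91189 mg/L·hr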